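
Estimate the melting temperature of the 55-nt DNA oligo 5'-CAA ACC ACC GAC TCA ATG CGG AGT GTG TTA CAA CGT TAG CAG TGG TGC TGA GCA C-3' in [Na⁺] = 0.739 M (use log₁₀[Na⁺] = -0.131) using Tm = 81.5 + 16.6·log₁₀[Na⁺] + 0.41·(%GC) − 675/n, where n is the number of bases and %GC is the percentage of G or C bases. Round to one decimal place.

88.7°C

Length n = 55. T=11, A=15, C=14, G=15
G+C = 29, so %GC = 29/55 × 100 = 52.727%
Salt term: 16.6 × (-0.131) = -2.175
GC term: 0.41 × 52.727 = 21.618; length term: −675/55 = −12.273
Tm = 81.5 + (-2.175) + 21.618 − 12.273 = 88.67 → 88.7°C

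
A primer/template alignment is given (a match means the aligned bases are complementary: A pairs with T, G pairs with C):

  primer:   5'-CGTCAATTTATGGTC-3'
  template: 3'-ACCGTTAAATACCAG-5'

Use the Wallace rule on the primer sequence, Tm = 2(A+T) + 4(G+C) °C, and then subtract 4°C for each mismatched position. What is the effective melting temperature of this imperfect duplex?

34°C

Primer base counts: A=3, T=6, G=3, C=3 → A+T=9, G+C=6
Perfect-match Tm = 2(9) + 4(6) = 18 + 24 = 42°C
Mismatches (positions where the bases are not complementary): 2 (at positions 1, 3)
Effective Tm = 42 − 2×4 = 42 − 8 = 34°C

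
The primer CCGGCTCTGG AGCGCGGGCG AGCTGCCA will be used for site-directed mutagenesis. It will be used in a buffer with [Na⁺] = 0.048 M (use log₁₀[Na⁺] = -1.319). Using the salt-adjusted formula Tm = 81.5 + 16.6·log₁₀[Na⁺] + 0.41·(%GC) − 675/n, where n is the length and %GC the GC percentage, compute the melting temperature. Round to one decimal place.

67.7°C

Length n = 28. Base counts: T=3, G=12, C=10, A=3
G+C = 22, so %GC = 22/28 × 100 = 78.571%
Salt term: 16.6 × (-1.319) = -21.895
GC term: 0.41 × 78.571 = 32.214; length term: −675/28 = −24.107
Tm = 81.5 + (-21.895) + 32.214 − 24.107 = 67.712 → 67.7°C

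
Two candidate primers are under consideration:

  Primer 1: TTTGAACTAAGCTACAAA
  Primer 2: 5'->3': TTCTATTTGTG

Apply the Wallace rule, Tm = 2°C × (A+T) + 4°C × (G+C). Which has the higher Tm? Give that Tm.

Primer 1, 46°C

Primer 1: A+T=13, G+C=5 → Tm = 2(13)+4(5) = 46°C
Primer 2: A+T=8, G+C=3 → Tm = 2(8)+4(3) = 28°C
46°C vs 28°C → primer 1 is higher.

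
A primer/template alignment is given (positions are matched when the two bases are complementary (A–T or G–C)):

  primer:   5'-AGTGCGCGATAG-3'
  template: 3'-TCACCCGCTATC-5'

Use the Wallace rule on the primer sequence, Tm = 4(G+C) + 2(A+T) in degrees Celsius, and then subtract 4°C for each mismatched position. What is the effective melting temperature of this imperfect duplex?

Primer base counts: A=3, T=2, G=5, C=2 → A+T=5, G+C=7
Perfect-match Tm = 2(5) + 4(7) = 10 + 28 = 38°C
Mismatches (positions where the bases are not complementary): 1 (at position 5)
Effective Tm = 38 − 1×4 = 38 − 4 = 34°C

34°C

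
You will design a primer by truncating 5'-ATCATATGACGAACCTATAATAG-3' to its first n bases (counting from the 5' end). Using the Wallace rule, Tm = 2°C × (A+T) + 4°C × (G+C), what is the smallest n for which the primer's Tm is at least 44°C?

First 15 bases: ATCATATGACGAACC → Tm = 42°C (< 44°C)
First 16 bases: ATCATATGACGAACCT → Tm = 44°C (≥ 44°C)
Each additional base adds 2°C (A/T) or 4°C (G/C), so Tm is non-decreasing in n; n = 16 is the first length to reach 44°C.

n = 16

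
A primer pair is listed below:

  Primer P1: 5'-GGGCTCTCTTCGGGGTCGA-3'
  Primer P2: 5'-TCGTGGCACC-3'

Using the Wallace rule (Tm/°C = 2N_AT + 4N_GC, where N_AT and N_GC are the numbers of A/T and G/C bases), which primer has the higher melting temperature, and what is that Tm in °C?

Primer P1: A+T=6, G+C=13 → Tm = 2(6)+4(13) = 64°C
Primer P2: A+T=3, G+C=7 → Tm = 2(3)+4(7) = 34°C
64°C vs 34°C → primer P1 is higher.

Primer P1, 64°C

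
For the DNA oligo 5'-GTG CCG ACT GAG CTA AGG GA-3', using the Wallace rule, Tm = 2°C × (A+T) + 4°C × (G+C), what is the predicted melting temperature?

Base counts: A=5, G=8, T=3, C=4
So N_AT = 8 and N_GC = 12.
Tm = 4·12 + 2·8 = 48 + 16 = 64°C

64°C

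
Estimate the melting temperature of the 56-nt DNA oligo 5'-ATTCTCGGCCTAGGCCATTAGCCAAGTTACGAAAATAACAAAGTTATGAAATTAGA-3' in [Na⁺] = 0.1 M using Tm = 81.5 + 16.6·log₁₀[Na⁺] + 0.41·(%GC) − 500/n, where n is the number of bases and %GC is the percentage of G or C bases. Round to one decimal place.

Length n = 56. Scanning the sequence gives C=10, T=14, A=22, G=10.
G+C = 20, so %GC = 20/56 × 100 = 35.714%
Salt term: 16.6 × (-1) = -16.6
GC term: 0.41 × 35.714 = 14.643; length term: −500/56 = −8.929
Tm = 81.5 + (-16.6) + 14.643 − 8.929 = 70.614 → 70.6°C

70.6°C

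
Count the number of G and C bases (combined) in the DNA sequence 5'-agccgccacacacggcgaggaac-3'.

16

G=7, T=0, C=9, A=7
G+C = 7 + 9 = 16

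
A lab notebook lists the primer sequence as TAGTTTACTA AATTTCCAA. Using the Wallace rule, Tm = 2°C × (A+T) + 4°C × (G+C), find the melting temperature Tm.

46°C

Counting bases: A=7, T=8, C=3, G=1
A+T = 15, G+C = 4
Tm = 2(15) + 4(4) = 30 + 16 = 46°C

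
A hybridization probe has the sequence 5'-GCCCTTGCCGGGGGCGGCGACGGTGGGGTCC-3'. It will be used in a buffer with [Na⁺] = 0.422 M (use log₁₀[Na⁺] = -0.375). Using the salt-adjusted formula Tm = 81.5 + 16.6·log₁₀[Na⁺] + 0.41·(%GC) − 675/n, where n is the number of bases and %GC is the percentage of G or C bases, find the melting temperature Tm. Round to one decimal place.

Length n = 31. Counting bases: A=1, C=10, T=4, G=16
G+C = 26, so %GC = 26/31 × 100 = 83.871%
Salt term: 16.6 × (-0.375) = -6.225
GC term: 0.41 × 83.871 = 34.387; length term: −675/31 = −21.774
Tm = 81.5 + (-6.225) + 34.387 − 21.774 = 87.888 → 87.9°C

87.9°C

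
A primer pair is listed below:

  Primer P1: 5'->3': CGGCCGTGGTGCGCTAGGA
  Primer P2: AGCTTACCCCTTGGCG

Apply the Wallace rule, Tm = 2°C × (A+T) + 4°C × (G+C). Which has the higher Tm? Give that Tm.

Primer P1, 66°C

Primer P1: A+T=5, G+C=14 → Tm = 2(5)+4(14) = 66°C
Primer P2: A+T=6, G+C=10 → Tm = 2(6)+4(10) = 52°C
66°C vs 52°C → primer P1 is higher.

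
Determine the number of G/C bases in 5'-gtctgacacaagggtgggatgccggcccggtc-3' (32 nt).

Scanning the sequence gives A=5, G=13, T=5, C=9.
G+C = 13 + 9 = 22

22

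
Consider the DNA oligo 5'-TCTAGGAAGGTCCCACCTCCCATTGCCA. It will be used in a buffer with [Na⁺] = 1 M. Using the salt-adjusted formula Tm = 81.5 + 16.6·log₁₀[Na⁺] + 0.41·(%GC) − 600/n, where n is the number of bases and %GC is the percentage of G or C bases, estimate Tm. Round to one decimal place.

83.5°C

Length n = 28. Base counts: G=5, C=11, A=6, T=6
G+C = 16, so %GC = 16/28 × 100 = 57.143%
Salt term: 16.6 × (0) = 0
GC term: 0.41 × 57.143 = 23.429; length term: −600/28 = −21.429
Tm = 81.5 + (0) + 23.429 − 21.429 = 83.5 → 83.5°C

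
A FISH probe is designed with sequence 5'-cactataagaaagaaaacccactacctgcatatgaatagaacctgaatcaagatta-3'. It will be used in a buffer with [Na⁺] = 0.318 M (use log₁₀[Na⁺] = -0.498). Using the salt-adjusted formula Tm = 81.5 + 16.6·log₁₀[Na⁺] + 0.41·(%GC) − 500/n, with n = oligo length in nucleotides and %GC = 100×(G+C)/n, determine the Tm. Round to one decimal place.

78.2°C

Length n = 56. Base counts: A=26, T=11, G=7, C=12
G+C = 19, so %GC = 19/56 × 100 = 33.929%
Salt term: 16.6 × (-0.498) = -8.267
GC term: 0.41 × 33.929 = 13.911; length term: −500/56 = −8.929
Tm = 81.5 + (-8.267) + 13.911 − 8.929 = 78.215 → 78.2°C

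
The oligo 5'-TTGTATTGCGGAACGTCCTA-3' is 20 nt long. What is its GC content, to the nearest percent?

45%

Counting bases: T=7, C=4, A=4, G=5
G+C = 5 + 4 = 9 out of 20 bases
%GC = 9/20 × 100 = 45% ≈ 45%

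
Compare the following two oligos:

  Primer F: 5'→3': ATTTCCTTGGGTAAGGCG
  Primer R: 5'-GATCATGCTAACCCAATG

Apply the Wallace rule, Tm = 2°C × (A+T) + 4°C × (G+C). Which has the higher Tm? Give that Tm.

Primer F: A+T=9, G+C=9 → Tm = 2(9)+4(9) = 54°C
Primer R: A+T=10, G+C=8 → Tm = 2(10)+4(8) = 52°C
54°C vs 52°C → primer F is higher.

Primer F, 54°C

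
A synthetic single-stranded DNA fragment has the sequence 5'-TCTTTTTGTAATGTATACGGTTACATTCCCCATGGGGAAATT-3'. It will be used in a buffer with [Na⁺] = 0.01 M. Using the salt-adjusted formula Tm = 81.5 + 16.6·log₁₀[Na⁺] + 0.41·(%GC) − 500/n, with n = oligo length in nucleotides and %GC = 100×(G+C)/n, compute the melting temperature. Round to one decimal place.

51.0°C

Length n = 42. Base counts: A=10, T=17, C=7, G=8
G+C = 15, so %GC = 15/42 × 100 = 35.714%
Salt term: 16.6 × (-2) = -33.2
GC term: 0.41 × 35.714 = 14.643; length term: −500/42 = −11.905
Tm = 81.5 + (-33.2) + 14.643 − 11.905 = 51.038 → 51.0°C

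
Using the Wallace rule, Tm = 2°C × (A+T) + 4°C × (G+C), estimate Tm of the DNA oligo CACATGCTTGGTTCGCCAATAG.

A=5, T=6, G=5, C=6
A+T = 11, G+C = 11
Tm = 4·11 + 2·11 = 44 + 22 = 66°C

66°C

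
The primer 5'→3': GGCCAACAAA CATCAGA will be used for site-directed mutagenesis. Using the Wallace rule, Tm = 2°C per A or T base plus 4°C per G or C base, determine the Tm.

Scanning the sequence gives C=5, A=8, T=1, G=3.
AT pairs contribute 9, GC pairs contribute 8.
Tm = 2×9 + 4×8 = 50°C

50°C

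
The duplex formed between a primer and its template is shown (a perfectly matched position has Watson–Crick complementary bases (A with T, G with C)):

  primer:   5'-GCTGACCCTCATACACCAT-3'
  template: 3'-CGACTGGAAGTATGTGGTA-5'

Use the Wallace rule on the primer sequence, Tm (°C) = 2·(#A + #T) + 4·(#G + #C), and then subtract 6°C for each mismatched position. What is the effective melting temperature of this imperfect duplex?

Primer base counts: A=5, T=4, G=2, C=8 → A+T=9, G+C=10
Perfect-match Tm = 2(9) + 4(10) = 18 + 40 = 58°C
Mismatches (positions where the bases are not complementary): 1 (at position 8)
Effective Tm = 58 − 1×6 = 58 − 6 = 52°C

52°C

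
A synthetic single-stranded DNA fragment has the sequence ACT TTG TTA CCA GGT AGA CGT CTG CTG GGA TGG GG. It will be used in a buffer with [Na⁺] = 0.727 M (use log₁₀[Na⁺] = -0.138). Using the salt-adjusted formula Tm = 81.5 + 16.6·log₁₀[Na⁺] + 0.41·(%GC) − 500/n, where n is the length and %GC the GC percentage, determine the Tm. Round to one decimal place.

87.2°C

Length n = 35. C=6, A=6, G=13, T=10
G+C = 19, so %GC = 19/35 × 100 = 54.286%
Salt term: 16.6 × (-0.138) = -2.291
GC term: 0.41 × 54.286 = 22.257; length term: −500/35 = −14.286
Tm = 81.5 + (-2.291) + 22.257 − 14.286 = 87.18 → 87.2°C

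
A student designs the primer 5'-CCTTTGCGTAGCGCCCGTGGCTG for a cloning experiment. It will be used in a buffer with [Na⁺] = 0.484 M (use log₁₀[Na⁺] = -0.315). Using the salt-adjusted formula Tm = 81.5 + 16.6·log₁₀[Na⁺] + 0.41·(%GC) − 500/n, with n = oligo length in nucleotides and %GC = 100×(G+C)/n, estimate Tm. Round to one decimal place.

Length n = 23. Base counts: A=1, T=6, C=8, G=8
G+C = 16, so %GC = 16/23 × 100 = 69.565%
Salt term: 16.6 × (-0.315) = -5.229
GC term: 0.41 × 69.565 = 28.522; length term: −500/23 = −21.739
Tm = 81.5 + (-5.229) + 28.522 − 21.739 = 83.054 → 83.1°C

83.1°C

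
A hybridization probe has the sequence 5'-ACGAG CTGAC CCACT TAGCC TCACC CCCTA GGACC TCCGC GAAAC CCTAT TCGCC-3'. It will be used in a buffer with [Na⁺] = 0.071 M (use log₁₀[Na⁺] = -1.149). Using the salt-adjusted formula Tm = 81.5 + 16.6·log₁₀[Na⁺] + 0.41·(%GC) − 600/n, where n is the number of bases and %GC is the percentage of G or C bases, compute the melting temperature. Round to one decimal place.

76.9°C

Length n = 55. G=9, T=9, C=25, A=12
G+C = 34, so %GC = 34/55 × 100 = 61.818%
Salt term: 16.6 × (-1.149) = -19.073
GC term: 0.41 × 61.818 = 25.345; length term: −600/55 = −10.909
Tm = 81.5 + (-19.073) + 25.345 − 10.909 = 76.863 → 76.9°C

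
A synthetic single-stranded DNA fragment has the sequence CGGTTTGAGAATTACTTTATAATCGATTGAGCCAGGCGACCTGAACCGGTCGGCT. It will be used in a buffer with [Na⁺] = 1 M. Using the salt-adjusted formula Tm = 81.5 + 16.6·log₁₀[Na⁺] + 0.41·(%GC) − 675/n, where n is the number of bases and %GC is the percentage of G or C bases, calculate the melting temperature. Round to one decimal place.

89.4°C

Length n = 55. Counting bases: T=15, A=13, C=12, G=15
G+C = 27, so %GC = 27/55 × 100 = 49.091%
Salt term: 16.6 × (0) = 0
GC term: 0.41 × 49.091 = 20.127; length term: −675/55 = −12.273
Tm = 81.5 + (0) + 20.127 − 12.273 = 89.354 → 89.4°C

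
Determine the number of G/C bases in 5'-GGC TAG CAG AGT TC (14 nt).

8

A=3, G=5, C=3, T=3
G+C = 5 + 3 = 8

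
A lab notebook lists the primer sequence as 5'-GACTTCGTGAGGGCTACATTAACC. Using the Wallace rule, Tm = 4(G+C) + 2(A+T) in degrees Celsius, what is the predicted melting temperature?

Scanning the sequence gives A=6, T=6, C=6, G=6.
AT pairs contribute 12, GC pairs contribute 12.
Tm = 4·12 + 2·12 = 48 + 24 = 72°C

72°C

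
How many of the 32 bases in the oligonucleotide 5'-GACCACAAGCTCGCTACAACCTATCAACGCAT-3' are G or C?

Base counts: G=4, C=12, T=5, A=11
Total G or C: 4 + 12 = 16

16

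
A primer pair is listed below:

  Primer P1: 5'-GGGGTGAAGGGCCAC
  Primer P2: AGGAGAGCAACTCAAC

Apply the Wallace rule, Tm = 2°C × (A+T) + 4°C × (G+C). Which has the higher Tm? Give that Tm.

Primer P1: A+T=4, G+C=11 → Tm = 2(4)+4(11) = 52°C
Primer P2: A+T=8, G+C=8 → Tm = 2(8)+4(8) = 48°C
52°C vs 48°C → primer P1 is higher.

Primer P1, 52°C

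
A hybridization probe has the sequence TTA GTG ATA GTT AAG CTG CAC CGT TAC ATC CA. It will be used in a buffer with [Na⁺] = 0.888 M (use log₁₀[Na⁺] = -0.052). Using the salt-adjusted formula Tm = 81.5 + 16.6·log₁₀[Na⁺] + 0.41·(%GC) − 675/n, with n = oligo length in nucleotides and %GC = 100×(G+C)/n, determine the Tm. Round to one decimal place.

76.2°C

Length n = 32. C=7, A=9, T=10, G=6
G+C = 13, so %GC = 13/32 × 100 = 40.625%
Salt term: 16.6 × (-0.052) = -0.863
GC term: 0.41 × 40.625 = 16.656; length term: −675/32 = −21.094
Tm = 81.5 + (-0.863) + 16.656 − 21.094 = 76.199 → 76.2°C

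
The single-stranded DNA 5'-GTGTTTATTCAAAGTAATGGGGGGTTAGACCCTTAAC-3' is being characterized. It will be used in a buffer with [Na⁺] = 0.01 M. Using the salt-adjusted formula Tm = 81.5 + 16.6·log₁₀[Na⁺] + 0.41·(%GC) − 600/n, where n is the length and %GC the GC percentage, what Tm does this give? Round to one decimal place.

48.7°C

Length n = 37. Base counts: A=10, C=5, T=12, G=10
G+C = 15, so %GC = 15/37 × 100 = 40.541%
Salt term: 16.6 × (-2) = -33.2
GC term: 0.41 × 40.541 = 16.622; length term: −600/37 = −16.216
Tm = 81.5 + (-33.2) + 16.622 − 16.216 = 48.706 → 48.7°C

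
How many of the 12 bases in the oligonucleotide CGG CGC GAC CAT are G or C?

C=5, A=2, T=1, G=4
G+C = 4 + 5 = 9

9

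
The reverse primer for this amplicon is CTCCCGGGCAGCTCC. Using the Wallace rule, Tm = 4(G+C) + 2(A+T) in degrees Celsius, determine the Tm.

54°C

Counting bases: C=8, A=1, T=2, G=4
So N_AT = 3 and N_GC = 12.
Tm = 2(3) + 4(12) = 6 + 48 = 54°C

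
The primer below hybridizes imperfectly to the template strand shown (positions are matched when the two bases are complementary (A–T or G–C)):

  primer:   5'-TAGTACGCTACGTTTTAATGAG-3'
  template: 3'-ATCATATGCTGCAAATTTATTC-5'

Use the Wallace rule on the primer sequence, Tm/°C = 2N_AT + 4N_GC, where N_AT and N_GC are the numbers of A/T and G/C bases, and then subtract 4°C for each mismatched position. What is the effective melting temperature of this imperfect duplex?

Primer base counts: A=6, T=8, G=5, C=3 → A+T=14, G+C=8
Perfect-match Tm = 2(14) + 4(8) = 28 + 32 = 60°C
Mismatches (positions where the bases are not complementary): 5 (at positions 6, 7, 9, 16, 20)
Effective Tm = 60 − 5×4 = 60 − 20 = 40°C

40°C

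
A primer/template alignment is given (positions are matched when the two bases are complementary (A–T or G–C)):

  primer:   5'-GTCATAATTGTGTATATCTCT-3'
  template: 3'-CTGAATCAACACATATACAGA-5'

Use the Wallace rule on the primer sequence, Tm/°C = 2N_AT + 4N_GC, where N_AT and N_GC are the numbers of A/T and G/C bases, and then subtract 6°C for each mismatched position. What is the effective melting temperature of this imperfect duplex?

Primer base counts: A=5, T=10, G=3, C=3 → A+T=15, G+C=6
Perfect-match Tm = 2(15) + 4(6) = 30 + 24 = 54°C
Mismatches (positions where the bases are not complementary): 4 (at positions 2, 4, 7, 18)
Effective Tm = 54 − 4×6 = 54 − 24 = 30°C

30°C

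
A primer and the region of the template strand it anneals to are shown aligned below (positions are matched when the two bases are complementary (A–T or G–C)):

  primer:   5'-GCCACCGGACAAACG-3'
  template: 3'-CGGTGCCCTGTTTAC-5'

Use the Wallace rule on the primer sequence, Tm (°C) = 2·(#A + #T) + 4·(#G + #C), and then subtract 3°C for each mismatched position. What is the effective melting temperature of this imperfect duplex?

Primer base counts: A=5, T=0, G=4, C=6 → A+T=5, G+C=10
Perfect-match Tm = 2(5) + 4(10) = 10 + 40 = 50°C
Mismatches (positions where the bases are not complementary): 2 (at positions 6, 14)
Effective Tm = 50 − 2×3 = 50 − 6 = 44°C

44°C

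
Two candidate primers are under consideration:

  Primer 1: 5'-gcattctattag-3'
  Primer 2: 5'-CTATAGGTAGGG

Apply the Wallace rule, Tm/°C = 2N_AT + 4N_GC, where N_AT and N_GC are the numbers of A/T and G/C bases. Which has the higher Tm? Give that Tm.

Primer 1: A+T=8, G+C=4 → Tm = 2(8)+4(4) = 32°C
Primer 2: A+T=6, G+C=6 → Tm = 2(6)+4(6) = 36°C
32°C vs 36°C → primer 2 is higher.

Primer 2, 36°C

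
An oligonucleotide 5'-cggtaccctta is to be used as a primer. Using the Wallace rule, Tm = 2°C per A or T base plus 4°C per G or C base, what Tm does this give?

34°C

Base counts: G=2, T=3, A=2, C=4
A+T = 5, G+C = 6
Tm = 2×5 + 4×6 = 34°C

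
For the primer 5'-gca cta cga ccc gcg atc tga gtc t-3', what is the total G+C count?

Counting bases: C=9, T=5, A=5, G=6
Total G or C: 6 + 9 = 15

15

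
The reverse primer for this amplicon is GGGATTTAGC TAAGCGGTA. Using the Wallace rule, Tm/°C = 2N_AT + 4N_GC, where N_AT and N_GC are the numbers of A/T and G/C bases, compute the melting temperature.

A=5, T=5, G=7, C=2
So N_AT = 10 and N_GC = 9.
Tm = 2×10 + 4×9 = 56°C

56°C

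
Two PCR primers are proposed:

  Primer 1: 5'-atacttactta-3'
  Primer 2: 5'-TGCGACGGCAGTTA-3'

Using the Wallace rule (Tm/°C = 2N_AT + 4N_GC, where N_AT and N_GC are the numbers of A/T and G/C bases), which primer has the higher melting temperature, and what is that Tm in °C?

Primer 2, 44°C

Primer 1: A+T=9, G+C=2 → Tm = 2(9)+4(2) = 26°C
Primer 2: A+T=6, G+C=8 → Tm = 2(6)+4(8) = 44°C
26°C vs 44°C → primer 2 is higher.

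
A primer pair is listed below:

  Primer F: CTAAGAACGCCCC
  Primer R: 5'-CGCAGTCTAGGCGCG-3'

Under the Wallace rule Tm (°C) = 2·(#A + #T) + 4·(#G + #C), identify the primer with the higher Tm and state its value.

Primer F: A+T=5, G+C=8 → Tm = 2(5)+4(8) = 42°C
Primer R: A+T=4, G+C=11 → Tm = 2(4)+4(11) = 52°C
42°C vs 52°C → primer R is higher.

Primer R, 52°C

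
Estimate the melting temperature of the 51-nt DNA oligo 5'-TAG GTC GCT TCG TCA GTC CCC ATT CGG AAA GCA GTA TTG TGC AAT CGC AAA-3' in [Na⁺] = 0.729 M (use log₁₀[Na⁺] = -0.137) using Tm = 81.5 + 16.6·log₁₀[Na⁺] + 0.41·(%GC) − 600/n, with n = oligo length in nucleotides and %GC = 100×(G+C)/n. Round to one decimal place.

Length n = 51. Base counts: G=12, A=13, T=13, C=13
G+C = 25, so %GC = 25/51 × 100 = 49.02%
Salt term: 16.6 × (-0.137) = -2.274
GC term: 0.41 × 49.02 = 20.098; length term: −600/51 = −11.765
Tm = 81.5 + (-2.274) + 20.098 − 11.765 = 87.559 → 87.6°C

87.6°C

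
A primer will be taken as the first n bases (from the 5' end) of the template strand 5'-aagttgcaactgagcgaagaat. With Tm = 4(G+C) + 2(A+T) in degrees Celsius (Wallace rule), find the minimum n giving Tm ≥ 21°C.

First 7 bases: AAGTTGC → Tm = 20°C (< 21°C)
First 8 bases: AAGTTGCA → Tm = 22°C (≥ 21°C)
Each additional base adds 2°C (A/T) or 4°C (G/C), so Tm is non-decreasing in n; n = 8 is the first length to reach 21°C.

n = 8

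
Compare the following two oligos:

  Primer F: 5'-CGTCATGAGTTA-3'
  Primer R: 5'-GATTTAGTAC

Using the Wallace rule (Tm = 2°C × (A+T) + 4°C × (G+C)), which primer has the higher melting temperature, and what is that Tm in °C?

Primer F, 34°C

Primer F: A+T=7, G+C=5 → Tm = 2(7)+4(5) = 34°C
Primer R: A+T=7, G+C=3 → Tm = 2(7)+4(3) = 26°C
34°C vs 26°C → primer F is higher.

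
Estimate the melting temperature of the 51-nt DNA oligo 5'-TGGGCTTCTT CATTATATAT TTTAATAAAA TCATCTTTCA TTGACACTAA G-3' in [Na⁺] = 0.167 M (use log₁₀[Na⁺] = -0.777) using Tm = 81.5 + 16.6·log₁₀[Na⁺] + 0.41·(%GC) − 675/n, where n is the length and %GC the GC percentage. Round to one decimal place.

Length n = 51. Base counts: A=16, T=22, C=8, G=5
G+C = 13, so %GC = 13/51 × 100 = 25.49%
Salt term: 16.6 × (-0.777) = -12.898
GC term: 0.41 × 25.49 = 10.451; length term: −675/51 = −13.235
Tm = 81.5 + (-12.898) + 10.451 − 13.235 = 65.818 → 65.8°C

65.8°C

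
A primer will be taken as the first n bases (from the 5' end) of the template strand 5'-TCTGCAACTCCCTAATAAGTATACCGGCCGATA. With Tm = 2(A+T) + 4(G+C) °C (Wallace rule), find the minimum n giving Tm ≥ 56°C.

n = 20

First 19 bases: TCTGCAACTCCCTAATAAG → Tm = 54°C (< 56°C)
First 20 bases: TCTGCAACTCCCTAATAAGT → Tm = 56°C (≥ 56°C)
Each additional base adds 2°C (A/T) or 4°C (G/C), so Tm is non-decreasing in n; n = 20 is the first length to reach 56°C.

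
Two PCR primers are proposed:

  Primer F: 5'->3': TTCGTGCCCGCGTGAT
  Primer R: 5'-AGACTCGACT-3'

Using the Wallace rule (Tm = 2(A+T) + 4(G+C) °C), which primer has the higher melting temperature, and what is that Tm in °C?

Primer F: A+T=6, G+C=10 → Tm = 2(6)+4(10) = 52°C
Primer R: A+T=5, G+C=5 → Tm = 2(5)+4(5) = 30°C
52°C vs 30°C → primer F is higher.

Primer F, 52°C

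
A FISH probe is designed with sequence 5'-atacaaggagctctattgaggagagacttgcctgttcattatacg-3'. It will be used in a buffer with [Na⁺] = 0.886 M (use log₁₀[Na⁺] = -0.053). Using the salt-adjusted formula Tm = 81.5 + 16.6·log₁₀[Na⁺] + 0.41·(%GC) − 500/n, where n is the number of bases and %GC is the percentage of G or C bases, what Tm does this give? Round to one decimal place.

86.8°C

Length n = 45. Counting bases: T=13, G=11, C=8, A=13
G+C = 19, so %GC = 19/45 × 100 = 42.222%
Salt term: 16.6 × (-0.053) = -0.88
GC term: 0.41 × 42.222 = 17.311; length term: −500/45 = −11.111
Tm = 81.5 + (-0.88) + 17.311 − 11.111 = 86.82 → 86.8°C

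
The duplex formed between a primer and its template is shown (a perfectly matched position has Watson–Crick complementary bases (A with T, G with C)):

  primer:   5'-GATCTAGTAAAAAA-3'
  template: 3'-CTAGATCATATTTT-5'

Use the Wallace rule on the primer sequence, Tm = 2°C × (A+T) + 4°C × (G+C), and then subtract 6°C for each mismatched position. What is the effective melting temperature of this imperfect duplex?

28°C

Primer base counts: A=8, T=3, G=2, C=1 → A+T=11, G+C=3
Perfect-match Tm = 2(11) + 4(3) = 22 + 12 = 34°C
Mismatches (positions where the bases are not complementary): 1 (at position 10)
Effective Tm = 34 − 1×6 = 34 − 6 = 28°C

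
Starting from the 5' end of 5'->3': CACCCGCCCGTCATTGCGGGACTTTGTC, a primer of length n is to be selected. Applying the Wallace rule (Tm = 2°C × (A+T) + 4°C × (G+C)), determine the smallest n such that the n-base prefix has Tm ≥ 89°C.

n = 28

First 27 bases: CACCCGCCCGTCATTGCGGGACTTTGT → Tm = 88°C (< 89°C)
First 28 bases: CACCCGCCCGTCATTGCGGGACTTTGTC → Tm = 92°C (≥ 89°C)
Since every base adds ≥2°C, Tm only increases with n, so the threshold is first crossed at n = 28.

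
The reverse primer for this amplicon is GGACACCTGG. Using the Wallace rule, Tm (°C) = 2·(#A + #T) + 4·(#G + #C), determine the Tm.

34°C

T=1, A=2, C=3, G=4
A+T = 3, G+C = 7
Tm = 4·7 + 2·3 = 28 + 6 = 34°C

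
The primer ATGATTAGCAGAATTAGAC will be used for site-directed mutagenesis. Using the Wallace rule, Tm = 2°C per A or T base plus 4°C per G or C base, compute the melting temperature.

Base counts: T=5, G=4, A=8, C=2
AT pairs contribute 13, GC pairs contribute 6.
Tm = 4·6 + 2·13 = 24 + 26 = 50°C

50°C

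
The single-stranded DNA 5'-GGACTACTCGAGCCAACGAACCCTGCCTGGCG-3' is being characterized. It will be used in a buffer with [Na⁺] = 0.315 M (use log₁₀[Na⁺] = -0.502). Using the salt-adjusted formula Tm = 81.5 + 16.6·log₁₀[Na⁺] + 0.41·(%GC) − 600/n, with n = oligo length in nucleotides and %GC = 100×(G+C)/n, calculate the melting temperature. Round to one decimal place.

81.3°C

Length n = 32. A=7, C=12, G=9, T=4
G+C = 21, so %GC = 21/32 × 100 = 65.625%
Salt term: 16.6 × (-0.502) = -8.333
GC term: 0.41 × 65.625 = 26.906; length term: −600/32 = −18.75
Tm = 81.5 + (-8.333) + 26.906 − 18.75 = 81.323 → 81.3°C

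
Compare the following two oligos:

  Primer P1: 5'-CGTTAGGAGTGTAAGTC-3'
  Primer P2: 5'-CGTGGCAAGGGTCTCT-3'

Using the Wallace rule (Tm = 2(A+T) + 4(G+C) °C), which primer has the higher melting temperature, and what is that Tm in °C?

Primer P1: A+T=9, G+C=8 → Tm = 2(9)+4(8) = 50°C
Primer P2: A+T=6, G+C=10 → Tm = 2(6)+4(10) = 52°C
50°C vs 52°C → primer P2 is higher.

Primer P2, 52°C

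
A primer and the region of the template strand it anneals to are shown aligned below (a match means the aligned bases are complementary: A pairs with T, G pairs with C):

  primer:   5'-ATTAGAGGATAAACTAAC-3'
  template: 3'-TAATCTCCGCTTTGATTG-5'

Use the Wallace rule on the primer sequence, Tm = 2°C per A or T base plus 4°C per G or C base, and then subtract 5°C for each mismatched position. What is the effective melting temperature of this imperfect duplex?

36°C

Primer base counts: A=9, T=4, G=3, C=2 → A+T=13, G+C=5
Perfect-match Tm = 2(13) + 4(5) = 26 + 20 = 46°C
Mismatches (positions where the bases are not complementary): 2 (at positions 9, 10)
Effective Tm = 46 − 2×5 = 46 − 10 = 36°C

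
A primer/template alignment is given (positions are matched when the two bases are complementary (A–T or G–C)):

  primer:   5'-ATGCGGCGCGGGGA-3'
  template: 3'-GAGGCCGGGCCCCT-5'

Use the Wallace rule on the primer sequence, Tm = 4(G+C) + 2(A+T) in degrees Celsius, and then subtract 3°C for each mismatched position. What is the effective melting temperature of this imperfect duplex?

Primer base counts: A=2, T=1, G=8, C=3 → A+T=3, G+C=11
Perfect-match Tm = 2(3) + 4(11) = 6 + 44 = 50°C
Mismatches (positions where the bases are not complementary): 3 (at positions 1, 3, 8)
Effective Tm = 50 − 3×3 = 50 − 9 = 41°C

41°C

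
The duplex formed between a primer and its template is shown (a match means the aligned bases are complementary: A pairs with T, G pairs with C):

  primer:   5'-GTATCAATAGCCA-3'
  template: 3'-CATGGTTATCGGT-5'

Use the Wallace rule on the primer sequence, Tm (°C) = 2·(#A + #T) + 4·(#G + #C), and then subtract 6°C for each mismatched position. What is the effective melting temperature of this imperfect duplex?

30°C

Primer base counts: A=5, T=3, G=2, C=3 → A+T=8, G+C=5
Perfect-match Tm = 2(8) + 4(5) = 16 + 20 = 36°C
Mismatches (positions where the bases are not complementary): 1 (at position 4)
Effective Tm = 36 − 1×6 = 36 − 6 = 30°C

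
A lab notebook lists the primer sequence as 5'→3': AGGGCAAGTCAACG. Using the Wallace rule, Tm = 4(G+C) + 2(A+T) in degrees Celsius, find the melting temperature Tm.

44°C

Counting bases: A=5, C=3, G=5, T=1
AT pairs contribute 6, GC pairs contribute 8.
Tm = 4·8 + 2·6 = 32 + 12 = 44°C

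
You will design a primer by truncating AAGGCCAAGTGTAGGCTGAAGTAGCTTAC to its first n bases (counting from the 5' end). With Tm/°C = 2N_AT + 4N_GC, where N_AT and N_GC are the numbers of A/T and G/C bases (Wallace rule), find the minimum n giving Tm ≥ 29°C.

First 9 bases: AAGGCCAAG → Tm = 28°C (< 29°C)
First 10 bases: AAGGCCAAGT → Tm = 30°C (≥ 29°C)
Each additional base adds 2°C (A/T) or 4°C (G/C), so Tm is non-decreasing in n; n = 10 is the first length to reach 29°C.

n = 10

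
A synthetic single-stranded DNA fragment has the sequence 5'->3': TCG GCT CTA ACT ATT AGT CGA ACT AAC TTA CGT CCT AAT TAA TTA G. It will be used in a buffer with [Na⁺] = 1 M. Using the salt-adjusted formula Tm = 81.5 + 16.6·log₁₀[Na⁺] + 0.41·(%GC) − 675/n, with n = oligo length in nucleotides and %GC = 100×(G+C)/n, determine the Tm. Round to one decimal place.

Length n = 46. Counting bases: C=10, A=14, T=16, G=6
G+C = 16, so %GC = 16/46 × 100 = 34.783%
Salt term: 16.6 × (0) = 0
GC term: 0.41 × 34.783 = 14.261; length term: −675/46 = −14.674
Tm = 81.5 + (0) + 14.261 − 14.674 = 81.087 → 81.1°C

81.1°C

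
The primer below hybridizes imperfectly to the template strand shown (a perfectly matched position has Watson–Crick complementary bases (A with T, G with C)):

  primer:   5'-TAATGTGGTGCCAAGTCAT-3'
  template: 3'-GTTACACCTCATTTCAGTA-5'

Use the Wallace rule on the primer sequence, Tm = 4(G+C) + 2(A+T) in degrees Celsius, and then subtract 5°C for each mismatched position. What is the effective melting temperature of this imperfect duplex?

34°C

Primer base counts: A=5, T=6, G=5, C=3 → A+T=11, G+C=8
Perfect-match Tm = 2(11) + 4(8) = 22 + 32 = 54°C
Mismatches (positions where the bases are not complementary): 4 (at positions 1, 9, 11, 12)
Effective Tm = 54 − 4×5 = 54 − 20 = 34°C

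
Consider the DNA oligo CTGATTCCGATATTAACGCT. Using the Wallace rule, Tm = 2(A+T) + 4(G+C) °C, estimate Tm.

56°C

Counting bases: G=3, T=7, C=5, A=5
A+T = 12, G+C = 8
Tm = 2(12) + 4(8) = 24 + 32 = 56°C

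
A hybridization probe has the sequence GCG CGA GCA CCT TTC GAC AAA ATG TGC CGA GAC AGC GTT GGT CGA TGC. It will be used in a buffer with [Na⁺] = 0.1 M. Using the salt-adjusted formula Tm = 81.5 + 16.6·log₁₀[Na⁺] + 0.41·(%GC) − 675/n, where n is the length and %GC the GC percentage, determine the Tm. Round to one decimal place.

Length n = 48. T=9, C=13, A=11, G=15
G+C = 28, so %GC = 28/48 × 100 = 58.333%
Salt term: 16.6 × (-1) = -16.6
GC term: 0.41 × 58.333 = 23.917; length term: −675/48 = −14.062
Tm = 81.5 + (-16.6) + 23.917 − 14.062 = 74.755 → 74.8°C

74.8°C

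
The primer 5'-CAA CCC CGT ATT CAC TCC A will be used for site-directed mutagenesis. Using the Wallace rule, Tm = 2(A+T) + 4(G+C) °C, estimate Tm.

Base counts: T=4, C=9, A=5, G=1
AT pairs contribute 9, GC pairs contribute 10.
Tm = 2(9) + 4(10) = 18 + 40 = 58°C

58°C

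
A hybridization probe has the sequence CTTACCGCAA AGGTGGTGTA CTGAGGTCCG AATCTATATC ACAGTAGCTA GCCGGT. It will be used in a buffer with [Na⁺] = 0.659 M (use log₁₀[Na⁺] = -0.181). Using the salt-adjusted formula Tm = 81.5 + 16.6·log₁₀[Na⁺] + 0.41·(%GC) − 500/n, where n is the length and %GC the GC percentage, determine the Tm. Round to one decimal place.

Length n = 56. Counting bases: G=15, A=14, T=14, C=13
G+C = 28, so %GC = 28/56 × 100 = 50%
Salt term: 16.6 × (-0.181) = -3.005
GC term: 0.41 × 50 = 20.5; length term: −500/56 = −8.929
Tm = 81.5 + (-3.005) + 20.5 − 8.929 = 90.066 → 90.1°C

90.1°C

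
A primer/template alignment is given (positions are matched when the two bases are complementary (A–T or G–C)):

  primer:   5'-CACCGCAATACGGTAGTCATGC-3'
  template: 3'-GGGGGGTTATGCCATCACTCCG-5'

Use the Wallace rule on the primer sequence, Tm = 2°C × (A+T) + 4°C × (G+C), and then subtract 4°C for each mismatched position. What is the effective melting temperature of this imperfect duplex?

Primer base counts: A=6, T=4, G=5, C=7 → A+T=10, G+C=12
Perfect-match Tm = 2(10) + 4(12) = 20 + 48 = 68°C
Mismatches (positions where the bases are not complementary): 4 (at positions 2, 5, 18, 20)
Effective Tm = 68 − 4×4 = 68 − 16 = 52°C

52°C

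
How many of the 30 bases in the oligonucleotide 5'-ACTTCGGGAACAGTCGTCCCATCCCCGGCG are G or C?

Scanning the sequence gives T=5, A=5, C=12, G=8.
Total G or C: 8 + 12 = 20

20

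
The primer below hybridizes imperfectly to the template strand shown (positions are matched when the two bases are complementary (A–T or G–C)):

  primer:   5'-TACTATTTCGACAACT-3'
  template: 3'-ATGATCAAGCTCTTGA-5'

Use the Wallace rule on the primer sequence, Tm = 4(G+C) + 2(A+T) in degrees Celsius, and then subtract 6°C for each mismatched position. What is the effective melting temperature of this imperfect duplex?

30°C

Primer base counts: A=5, T=6, G=1, C=4 → A+T=11, G+C=5
Perfect-match Tm = 2(11) + 4(5) = 22 + 20 = 42°C
Mismatches (positions where the bases are not complementary): 2 (at positions 6, 12)
Effective Tm = 42 − 2×6 = 42 − 12 = 30°C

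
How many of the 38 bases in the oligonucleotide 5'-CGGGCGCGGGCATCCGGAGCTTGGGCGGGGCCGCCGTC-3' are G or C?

C=13, G=19, A=2, T=4
G+C = 19 + 13 = 32

32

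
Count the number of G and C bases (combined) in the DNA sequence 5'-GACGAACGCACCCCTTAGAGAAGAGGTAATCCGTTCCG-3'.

21

Base counts: G=10, A=11, T=6, C=11
G+C = 10 + 11 = 21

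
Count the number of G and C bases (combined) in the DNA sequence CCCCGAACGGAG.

9

Base counts: G=4, A=3, T=0, C=5
Total G or C: 4 + 5 = 9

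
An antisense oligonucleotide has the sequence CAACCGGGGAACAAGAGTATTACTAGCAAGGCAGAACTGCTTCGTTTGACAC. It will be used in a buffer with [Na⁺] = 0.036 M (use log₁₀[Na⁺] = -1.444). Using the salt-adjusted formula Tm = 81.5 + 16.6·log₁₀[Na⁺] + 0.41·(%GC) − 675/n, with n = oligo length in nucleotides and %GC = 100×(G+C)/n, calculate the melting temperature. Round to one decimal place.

Length n = 52. Counting bases: T=10, C=12, A=17, G=13
G+C = 25, so %GC = 25/52 × 100 = 48.077%
Salt term: 16.6 × (-1.444) = -23.97
GC term: 0.41 × 48.077 = 19.712; length term: −675/52 = −12.981
Tm = 81.5 + (-23.97) + 19.712 − 12.981 = 64.261 → 64.3°C

64.3°C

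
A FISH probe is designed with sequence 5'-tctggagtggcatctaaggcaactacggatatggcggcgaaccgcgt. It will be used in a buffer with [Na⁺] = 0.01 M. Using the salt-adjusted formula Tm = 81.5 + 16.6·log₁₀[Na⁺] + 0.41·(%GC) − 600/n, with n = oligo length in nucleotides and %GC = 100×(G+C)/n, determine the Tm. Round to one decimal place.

Length n = 47. Counting bases: T=9, C=11, A=11, G=16
G+C = 27, so %GC = 27/47 × 100 = 57.447%
Salt term: 16.6 × (-2) = -33.2
GC term: 0.41 × 57.447 = 23.553; length term: −600/47 = −12.766
Tm = 81.5 + (-33.2) + 23.553 − 12.766 = 59.087 → 59.1°C

59.1°C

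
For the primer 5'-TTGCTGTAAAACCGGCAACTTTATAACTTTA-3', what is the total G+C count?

10

Base counts: C=6, A=10, G=4, T=11
Total G or C: 4 + 6 = 10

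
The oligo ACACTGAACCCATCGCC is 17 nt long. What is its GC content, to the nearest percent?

Base counts: G=2, A=5, T=2, C=8
G+C = 2 + 8 = 10 out of 17 bases
%GC = 10/17 × 100 = 58.82% ≈ 59%

59%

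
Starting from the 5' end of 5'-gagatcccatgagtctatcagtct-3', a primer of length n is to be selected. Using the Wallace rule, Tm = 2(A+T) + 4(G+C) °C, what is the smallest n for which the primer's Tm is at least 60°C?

n = 21

First 20 bases: GAGATCCCATGAGTCTATCA → Tm = 58°C (< 60°C)
First 21 bases: GAGATCCCATGAGTCTATCAG → Tm = 62°C (≥ 60°C)
Each additional base adds 2°C (A/T) or 4°C (G/C), so Tm is non-decreasing in n; n = 21 is the first length to reach 60°C.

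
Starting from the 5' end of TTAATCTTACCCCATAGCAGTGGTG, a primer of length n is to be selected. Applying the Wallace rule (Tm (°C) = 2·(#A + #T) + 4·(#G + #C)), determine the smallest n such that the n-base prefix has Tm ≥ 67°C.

First 23 bases: TTAATCTTACCCCATAGCAGTGG → Tm = 66°C (< 67°C)
First 24 bases: TTAATCTTACCCCATAGCAGTGGT → Tm = 68°C (≥ 67°C)
Each additional base adds 2°C (A/T) or 4°C (G/C), so Tm is non-decreasing in n; n = 24 is the first length to reach 67°C.

n = 24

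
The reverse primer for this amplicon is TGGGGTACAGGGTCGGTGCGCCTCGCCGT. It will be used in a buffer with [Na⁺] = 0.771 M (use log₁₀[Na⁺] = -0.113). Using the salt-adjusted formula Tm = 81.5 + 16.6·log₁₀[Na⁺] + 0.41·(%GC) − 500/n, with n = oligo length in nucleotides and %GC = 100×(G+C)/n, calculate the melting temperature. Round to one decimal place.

92.1°C

Length n = 29. Counting bases: C=8, G=13, A=2, T=6
G+C = 21, so %GC = 21/29 × 100 = 72.414%
Salt term: 16.6 × (-0.113) = -1.876
GC term: 0.41 × 72.414 = 29.69; length term: −500/29 = −17.241
Tm = 81.5 + (-1.876) + 29.69 − 17.241 = 92.073 → 92.1°C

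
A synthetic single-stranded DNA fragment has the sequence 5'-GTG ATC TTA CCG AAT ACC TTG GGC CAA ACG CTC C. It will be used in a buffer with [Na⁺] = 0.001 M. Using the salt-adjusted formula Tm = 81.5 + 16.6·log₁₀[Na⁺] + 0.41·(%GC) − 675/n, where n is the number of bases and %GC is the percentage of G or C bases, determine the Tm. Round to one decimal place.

Length n = 34. T=8, A=8, G=7, C=11
G+C = 18, so %GC = 18/34 × 100 = 52.941%
Salt term: 16.6 × (-3) = -49.8
GC term: 0.41 × 52.941 = 21.706; length term: −675/34 = −19.853
Tm = 81.5 + (-49.8) + 21.706 − 19.853 = 33.553 → 33.6°C

33.6°C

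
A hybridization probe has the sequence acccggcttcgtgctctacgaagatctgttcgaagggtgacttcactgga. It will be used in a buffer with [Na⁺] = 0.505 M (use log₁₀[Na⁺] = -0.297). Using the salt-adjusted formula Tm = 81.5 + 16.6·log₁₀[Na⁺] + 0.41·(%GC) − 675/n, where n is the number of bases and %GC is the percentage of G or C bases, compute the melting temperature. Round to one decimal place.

85.2°C

Length n = 50. Counting bases: A=10, C=13, G=14, T=13
G+C = 27, so %GC = 27/50 × 100 = 54%
Salt term: 16.6 × (-0.297) = -4.93
GC term: 0.41 × 54 = 22.14; length term: −675/50 = −13.5
Tm = 81.5 + (-4.93) + 22.14 − 13.5 = 85.21 → 85.2°C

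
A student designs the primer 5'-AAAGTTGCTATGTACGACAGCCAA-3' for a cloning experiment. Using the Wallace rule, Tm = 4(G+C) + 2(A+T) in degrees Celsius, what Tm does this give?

68°C

Counting bases: A=9, G=5, T=5, C=5
A+T = 14, G+C = 10
Tm = 2×14 + 4×10 = 68°C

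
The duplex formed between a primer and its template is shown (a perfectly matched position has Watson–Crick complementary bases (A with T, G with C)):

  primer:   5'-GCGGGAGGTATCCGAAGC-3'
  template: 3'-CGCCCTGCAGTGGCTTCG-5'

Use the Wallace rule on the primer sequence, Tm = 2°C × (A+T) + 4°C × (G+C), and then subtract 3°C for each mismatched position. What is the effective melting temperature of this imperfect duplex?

Primer base counts: A=4, T=2, G=8, C=4 → A+T=6, G+C=12
Perfect-match Tm = 2(6) + 4(12) = 12 + 48 = 60°C
Mismatches (positions where the bases are not complementary): 3 (at positions 7, 10, 11)
Effective Tm = 60 − 3×3 = 60 − 9 = 51°C

51°C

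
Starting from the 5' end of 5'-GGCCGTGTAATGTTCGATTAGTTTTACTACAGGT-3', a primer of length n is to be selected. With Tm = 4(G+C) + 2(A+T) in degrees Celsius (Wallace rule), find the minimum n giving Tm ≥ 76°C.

n = 27

First 26 bases: GGCCGTGTAATGTTCGATTAGTTTTA → Tm = 72°C (< 76°C)
First 27 bases: GGCCGTGTAATGTTCGATTAGTTTTAC → Tm = 76°C (≥ 76°C)
Each additional base adds 2°C (A/T) or 4°C (G/C), so Tm is non-decreasing in n; n = 27 is the first length to reach 76°C.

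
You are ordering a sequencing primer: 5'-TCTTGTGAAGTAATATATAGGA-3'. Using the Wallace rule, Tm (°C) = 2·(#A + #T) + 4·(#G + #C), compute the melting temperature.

56°C

Base counts: T=8, A=8, G=5, C=1
AT pairs contribute 16, GC pairs contribute 6.
Tm = 2(16) + 4(6) = 32 + 24 = 56°C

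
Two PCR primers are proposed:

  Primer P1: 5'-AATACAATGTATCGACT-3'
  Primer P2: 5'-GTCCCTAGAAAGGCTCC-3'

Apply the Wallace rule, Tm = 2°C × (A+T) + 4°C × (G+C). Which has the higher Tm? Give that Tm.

Primer P1: A+T=12, G+C=5 → Tm = 2(12)+4(5) = 44°C
Primer P2: A+T=7, G+C=10 → Tm = 2(7)+4(10) = 54°C
44°C vs 54°C → primer P2 is higher.

Primer P2, 54°C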